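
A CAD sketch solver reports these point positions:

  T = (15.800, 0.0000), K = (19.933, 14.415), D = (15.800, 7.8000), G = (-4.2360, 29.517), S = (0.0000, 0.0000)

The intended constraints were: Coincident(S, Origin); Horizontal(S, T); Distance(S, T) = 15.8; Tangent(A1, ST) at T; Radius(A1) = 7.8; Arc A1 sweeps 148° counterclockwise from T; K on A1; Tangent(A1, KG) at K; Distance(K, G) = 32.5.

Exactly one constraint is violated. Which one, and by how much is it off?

Distance(K, G) = 32.5 — off by 4.00.

S = (0.00, 0.00) ✓; S.y = 0.00, T.y = 0.00 ✓; |ST| = 15.80 ✓; ∠(DT, TS) = 90.00° ✓; |DT| = 7.800 ✓; bearing(D→K) − bearing(D→T) = 148.0° ✓; |DK| = 7.800 ✓; ∠(DK, KG) = 90.00° ✓; |KG| = 28.50 ✗.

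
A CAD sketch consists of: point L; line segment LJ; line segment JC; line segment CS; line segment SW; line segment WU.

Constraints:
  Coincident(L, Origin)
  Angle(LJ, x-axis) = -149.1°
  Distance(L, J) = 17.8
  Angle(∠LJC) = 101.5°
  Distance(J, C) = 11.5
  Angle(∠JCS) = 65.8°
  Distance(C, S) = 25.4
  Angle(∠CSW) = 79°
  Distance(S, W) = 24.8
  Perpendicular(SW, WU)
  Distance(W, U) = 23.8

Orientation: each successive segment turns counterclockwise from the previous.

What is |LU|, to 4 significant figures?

28.08

L is at the origin; LJ runs at -149.1° with length 17.8, so J = (-15.27, -9.141). ∠LJC = 101.5° gives JC at -70.60° from the x-axis; with |JC| = 11.5, C = (-11.45, -19.99). ∠JCS = 65.8° gives CS at 43.60° from the x-axis; with |CS| = 25.4, S = (6.940, -2.472). ∠CSW = 79.0° gives SW at 144.6° from the x-axis; with |SW| = 24.8, W = (-13.27, 11.89). SW is perpendicular to WU, so WU runs at -125.4°; with |WU| = 23.8, U = (-27.06, -7.506). Then |LU| = |U − L| = 28.08.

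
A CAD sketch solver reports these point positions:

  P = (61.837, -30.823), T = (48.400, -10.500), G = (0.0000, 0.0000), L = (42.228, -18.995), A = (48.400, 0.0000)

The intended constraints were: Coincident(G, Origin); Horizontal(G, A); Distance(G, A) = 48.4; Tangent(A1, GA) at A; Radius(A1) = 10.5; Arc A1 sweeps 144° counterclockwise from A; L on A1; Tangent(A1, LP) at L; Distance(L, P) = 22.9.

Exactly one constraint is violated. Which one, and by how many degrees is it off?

Tangent(A1, LP) at L — off by 4.90°.

G = (0.00, 0.00) ✓; G.y = 0.00, A.y = 0.00 ✓; |GA| = 48.40 ✓; ∠(TA, AG) = 90.00° ✓; |TA| = 10.50 ✓; bearing(T→L) − bearing(T→A) = 144.0° ✓; |TL| = 10.50 ✓; ∠(TL, LP) = 85.10° ✗; |LP| = 22.90 ✓.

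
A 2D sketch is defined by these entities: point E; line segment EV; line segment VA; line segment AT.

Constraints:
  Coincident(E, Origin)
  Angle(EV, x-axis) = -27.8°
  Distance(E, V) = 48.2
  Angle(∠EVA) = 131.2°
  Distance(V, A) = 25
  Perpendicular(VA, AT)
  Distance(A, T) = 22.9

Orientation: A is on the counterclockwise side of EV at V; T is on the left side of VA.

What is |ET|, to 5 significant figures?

58.302

E is at the origin; EV runs at -27.8° with length 48.2, so V = 48.2·(cos -27.8°, sin -27.8°) = (42.637, -22.480). ∠EVA = 131.2°, so VA runs at -27.8° + (180° − 131.2°) = 21.000° from the x-axis; with |VA| = 25.0, A = V + 25.0·(cos 21.000°, sin 21.000°) = (65.976, -13.521). VA ⟂ AT; with |AT| = 22.9 on the left of VA, T = A + 22.9·(-0.35837, 0.93358) = (57.770, 7.8584). Then |ET| = |T − E| = 58.302.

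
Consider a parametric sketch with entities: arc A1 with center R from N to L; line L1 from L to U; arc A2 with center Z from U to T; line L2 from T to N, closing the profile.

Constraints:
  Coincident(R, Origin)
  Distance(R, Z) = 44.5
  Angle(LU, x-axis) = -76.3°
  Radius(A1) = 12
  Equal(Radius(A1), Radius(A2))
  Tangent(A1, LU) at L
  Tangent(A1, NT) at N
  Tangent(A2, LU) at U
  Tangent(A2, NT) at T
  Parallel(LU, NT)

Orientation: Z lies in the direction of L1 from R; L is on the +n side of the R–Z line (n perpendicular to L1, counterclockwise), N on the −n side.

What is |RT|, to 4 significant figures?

46.09

The slot axis is L1's direction at -76.3°, so u = (cos -76.3°, sin -76.3°) = (0.2368, -0.9715) and n = (−sin -76.3°, cos -76.3°) = (0.9715, 0.2368). R is at the origin and Z lies 44.5 along u from R, so Z = 44.5·u = (10.54, -43.23). Tangency of A1 to both parallel lines with radius 12.0 puts L and N at R ± 12.0·n: L = (11.66, 2.842), N = (-11.66, -2.842). Equal radii place U and T the same way about Z: U = Z + 12.0·n = (22.20, -40.39), T = Z − 12.0·n = (-1.119, -46.08). Then |RT| = |T − R| = 46.09.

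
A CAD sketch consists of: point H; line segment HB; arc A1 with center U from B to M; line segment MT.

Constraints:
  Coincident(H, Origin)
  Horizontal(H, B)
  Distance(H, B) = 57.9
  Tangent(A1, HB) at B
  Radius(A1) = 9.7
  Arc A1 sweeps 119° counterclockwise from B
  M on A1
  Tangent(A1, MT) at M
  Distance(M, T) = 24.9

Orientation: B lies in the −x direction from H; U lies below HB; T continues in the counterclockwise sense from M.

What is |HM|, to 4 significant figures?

67.93

H is at the origin; HB is horizontal with |HB| = 57.9 and B on the −x side, so B = (-57.90, 0.000). Tangency of A1 to HB means the radius UB is perpendicular to HB, so U = B + (0, -9.7) = (-57.90, -9.700). On A1, B sits at bearing 90° from U; a 119° counterclockwise sweep puts M at bearing 209°, so M = U + 9.7·(cos 209°, sin 209°) = (-66.38, -14.40). Then |HM| = |M − H| = 67.93.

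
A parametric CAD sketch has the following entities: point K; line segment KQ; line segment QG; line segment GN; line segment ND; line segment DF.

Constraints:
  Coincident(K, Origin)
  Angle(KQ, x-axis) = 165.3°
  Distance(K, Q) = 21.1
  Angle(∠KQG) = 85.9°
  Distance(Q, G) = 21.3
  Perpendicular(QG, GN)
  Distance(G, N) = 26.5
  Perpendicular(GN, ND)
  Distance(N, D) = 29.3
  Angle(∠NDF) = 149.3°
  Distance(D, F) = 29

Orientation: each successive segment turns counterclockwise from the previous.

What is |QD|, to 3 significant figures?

27.7

K is at the origin; KQ runs at 165.3° with length 21.1, so Q = (-20.4, 5.35). ∠KQG = 85.9° gives QG at -101° from the x-axis; with |QG| = 21.3, G = (-24.3, -15.6). QG ⟂ GN, so GN runs at -10.6°; with |GN| = 26.5, N = (1.72, -20.5). The perpendicularity gives ND at right angles to GN, so ND runs at 79.4°; with |ND| = 29.3, D = (7.11, 8.34). Then |QD| = |D − Q| = 27.7.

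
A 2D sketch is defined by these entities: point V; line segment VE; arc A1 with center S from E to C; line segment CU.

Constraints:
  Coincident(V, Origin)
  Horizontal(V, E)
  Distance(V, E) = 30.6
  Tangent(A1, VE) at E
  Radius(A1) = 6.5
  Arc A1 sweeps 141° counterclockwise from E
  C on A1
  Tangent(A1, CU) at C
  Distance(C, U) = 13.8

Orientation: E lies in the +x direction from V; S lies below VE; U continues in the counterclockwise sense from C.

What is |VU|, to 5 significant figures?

42.378

On A1, E sits at bearing 90° from S; a 141° counterclockwise sweep puts C at bearing 231°, so C = S + 6.5·(cos 231°, sin 231°) = (26.509, -11.551). A1 meets CU tangentially, so SC is at right angles to CU, so CU runs along (−sin 231°, cos 231°); with |CU| = 13.8, U = (37.234, -20.236). Then |VU| = |U − V| = 42.378.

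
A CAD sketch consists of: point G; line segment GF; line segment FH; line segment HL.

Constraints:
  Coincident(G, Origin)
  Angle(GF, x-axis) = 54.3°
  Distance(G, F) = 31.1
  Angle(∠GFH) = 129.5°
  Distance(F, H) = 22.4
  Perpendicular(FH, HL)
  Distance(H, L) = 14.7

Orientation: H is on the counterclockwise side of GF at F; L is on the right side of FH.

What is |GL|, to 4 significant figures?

57.24

G is at the origin; GF runs at 54.3° with length 31.1, so F = 31.1·(cos 54.3°, sin 54.3°) = (18.15, 25.26). ∠GFH = 129.5°, so FH runs at 54.3° + (180° − 129.5°) = 104.8° from the x-axis; with |FH| = 22.4, H = F + 22.4·(cos 104.8°, sin 104.8°) = (12.43, 46.91). The perpendicularity gives HL at right angles to FH; with |HL| = 14.7 on the right of FH, L = H + 14.7·(0.9668, 0.2554) = (26.64, 50.67). Then |GL| = |L − G| = 57.24.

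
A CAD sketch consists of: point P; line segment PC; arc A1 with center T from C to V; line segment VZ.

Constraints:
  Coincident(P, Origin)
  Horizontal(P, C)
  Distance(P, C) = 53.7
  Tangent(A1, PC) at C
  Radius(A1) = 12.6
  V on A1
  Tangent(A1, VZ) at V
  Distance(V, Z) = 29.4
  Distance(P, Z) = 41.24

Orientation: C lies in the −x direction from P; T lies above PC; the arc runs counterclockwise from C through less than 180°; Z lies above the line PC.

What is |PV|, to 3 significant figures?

43.4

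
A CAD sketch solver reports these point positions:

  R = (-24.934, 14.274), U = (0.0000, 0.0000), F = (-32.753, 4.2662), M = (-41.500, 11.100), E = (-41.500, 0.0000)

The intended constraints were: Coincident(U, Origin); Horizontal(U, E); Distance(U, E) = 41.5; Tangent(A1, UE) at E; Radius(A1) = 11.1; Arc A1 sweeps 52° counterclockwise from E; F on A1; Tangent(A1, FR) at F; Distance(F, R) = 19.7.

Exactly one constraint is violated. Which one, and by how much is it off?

Distance(F, R) = 19.7 — off by 7.00.

U = (0.00, 0.00) ✓; U.y = 0.00, E.y = 0.00 ✓; |UE| = 41.50 ✓; ∠(ME, EU) = 90.00° ✓; |ME| = 11.10 ✓; bearing(M→F) − bearing(M→E) = 52.00° ✓; |MF| = 11.10 ✓; ∠(MF, FR) = 90.00° ✓; |FR| = 12.70 ✗.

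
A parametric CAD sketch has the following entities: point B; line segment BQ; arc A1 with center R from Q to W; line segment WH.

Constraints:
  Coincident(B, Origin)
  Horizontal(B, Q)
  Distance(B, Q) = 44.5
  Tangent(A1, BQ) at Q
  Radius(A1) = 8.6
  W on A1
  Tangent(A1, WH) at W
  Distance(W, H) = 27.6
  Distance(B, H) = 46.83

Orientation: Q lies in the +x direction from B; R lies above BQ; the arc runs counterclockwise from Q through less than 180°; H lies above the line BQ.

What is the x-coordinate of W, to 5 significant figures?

50.721

Checks: B.y = 0.00, Q.y = 0.00 ✓; |RW| = 8.600 ✓; ∠(RW, WH) = 90.00° ✓; |WH| = 27.60 ✓; |BH| = 46.83 ✓.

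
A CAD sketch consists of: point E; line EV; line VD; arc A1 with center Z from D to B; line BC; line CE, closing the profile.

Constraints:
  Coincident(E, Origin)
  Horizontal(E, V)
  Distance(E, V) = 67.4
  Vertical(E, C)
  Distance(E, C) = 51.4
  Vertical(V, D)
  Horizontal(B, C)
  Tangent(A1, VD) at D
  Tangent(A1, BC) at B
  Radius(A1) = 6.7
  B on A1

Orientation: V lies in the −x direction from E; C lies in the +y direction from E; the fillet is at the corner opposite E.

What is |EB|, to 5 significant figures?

79.539

E is at the origin; E and V share the same y with |EV| = 67.4 and V on the −x side, so V = (-67.400, 0.0000). E and C share the same x with |EC| = 51.4 and C on the +y side, so C = (0.0000, 51.400). The virtual corner opposite E is at (-67.400, 51.400). Tangency of A1 to VD means the radius ZD is perpendicular to VD and A1 meets BC tangentially, so ZB is at right angles to BC, with radius 6.7, so the center Z sits 6.7 in from both sides at Z = (-60.700, 44.700). That places the tangent points at D = (-67.400, 44.700) on VD and B = (-60.700, 51.400) on BC. Then |EB| = |B − E| = 79.539.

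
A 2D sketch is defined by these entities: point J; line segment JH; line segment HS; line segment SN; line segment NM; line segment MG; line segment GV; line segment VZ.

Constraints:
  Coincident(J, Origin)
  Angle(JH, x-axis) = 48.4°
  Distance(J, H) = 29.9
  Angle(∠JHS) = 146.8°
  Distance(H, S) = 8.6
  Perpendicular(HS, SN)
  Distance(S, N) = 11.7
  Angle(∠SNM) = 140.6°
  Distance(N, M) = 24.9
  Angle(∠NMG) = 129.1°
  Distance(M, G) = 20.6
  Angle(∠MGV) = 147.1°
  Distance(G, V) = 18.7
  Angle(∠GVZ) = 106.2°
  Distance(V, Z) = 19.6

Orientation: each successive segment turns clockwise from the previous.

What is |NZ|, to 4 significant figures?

47.36

J is at the origin; JH runs at 48.4° with length 29.9, so H = (19.85, 22.36). ∠JHS = 146.8° gives HS at 15.20° from the x-axis; with |HS| = 8.6, S = (28.15, 24.61). HS ⟂ SN, so SN runs at -74.80°; with |SN| = 11.7, N = (31.22, 13.32). ∠SNM = 140.6° gives NM at -114.2° from the x-axis; with |NM| = 24.9, M = (21.01, -9.388). ∠NMG = 129.1° gives MG at -165.1° from the x-axis; with |MG| = 20.6, G = (1.104, -14.69). ∠MGV = 147.1° gives GV at 162.0° from the x-axis; with |GV| = 18.7, V = (-16.68, -8.907). ∠GVZ = 106.2° gives VZ at 88.20° from the x-axis; with |VZ| = 19.6, Z = (-16.07, 10.68). Then |NZ| = |Z − N| = 47.36.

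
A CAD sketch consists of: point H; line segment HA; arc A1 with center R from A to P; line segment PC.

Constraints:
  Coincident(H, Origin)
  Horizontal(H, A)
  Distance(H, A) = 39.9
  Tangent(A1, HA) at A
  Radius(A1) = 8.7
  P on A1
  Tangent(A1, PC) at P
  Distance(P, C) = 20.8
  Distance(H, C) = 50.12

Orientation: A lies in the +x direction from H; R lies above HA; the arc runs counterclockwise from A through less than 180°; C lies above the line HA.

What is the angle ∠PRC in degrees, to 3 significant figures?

67.3°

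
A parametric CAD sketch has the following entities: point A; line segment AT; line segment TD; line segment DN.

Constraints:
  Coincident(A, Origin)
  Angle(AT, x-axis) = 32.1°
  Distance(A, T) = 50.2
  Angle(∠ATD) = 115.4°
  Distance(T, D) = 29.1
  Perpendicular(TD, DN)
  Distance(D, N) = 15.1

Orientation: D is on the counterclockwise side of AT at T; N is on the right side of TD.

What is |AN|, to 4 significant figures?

78.85

A is at the origin; AT runs at 32.1° with length 50.2, so T = 50.2·(cos 32.1°, sin 32.1°) = (42.53, 26.68). ∠ATD = 115.4°, so TD runs at 32.1° + (180° − 115.4°) = 96.70° from the x-axis; with |TD| = 29.1, D = T + 29.1·(cos 96.70°, sin 96.70°) = (39.13, 55.58). The perpendicularity gives DN at right angles to TD; with |DN| = 15.1 on the right of TD, N = D + 15.1·(0.9932, 0.1167) = (54.13, 57.34). Then |AN| = |N − A| = 78.85.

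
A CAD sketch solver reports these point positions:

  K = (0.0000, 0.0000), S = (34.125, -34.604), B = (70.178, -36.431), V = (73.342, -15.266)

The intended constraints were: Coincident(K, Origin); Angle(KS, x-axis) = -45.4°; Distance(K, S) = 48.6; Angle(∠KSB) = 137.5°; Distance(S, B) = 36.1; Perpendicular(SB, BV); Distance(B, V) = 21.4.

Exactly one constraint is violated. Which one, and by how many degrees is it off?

Perpendicular(SB, BV) — off by 5.60°.

K = (0.00, 0.00) ✓; KS at -45.40° ✓; |KS| = 48.60 ✓; ∠KSB = 137.5° ✓; |SB| = 36.10 ✓; ∠(SB, BV) = 84.40° ✗; |BV| = 21.40 ✓.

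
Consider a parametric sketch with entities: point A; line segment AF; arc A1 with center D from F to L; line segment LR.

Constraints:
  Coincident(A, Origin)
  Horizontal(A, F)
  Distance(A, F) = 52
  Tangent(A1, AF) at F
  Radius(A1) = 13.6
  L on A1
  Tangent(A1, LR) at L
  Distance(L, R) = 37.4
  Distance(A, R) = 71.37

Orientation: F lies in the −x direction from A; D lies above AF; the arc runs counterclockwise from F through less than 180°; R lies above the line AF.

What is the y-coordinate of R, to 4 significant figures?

53.15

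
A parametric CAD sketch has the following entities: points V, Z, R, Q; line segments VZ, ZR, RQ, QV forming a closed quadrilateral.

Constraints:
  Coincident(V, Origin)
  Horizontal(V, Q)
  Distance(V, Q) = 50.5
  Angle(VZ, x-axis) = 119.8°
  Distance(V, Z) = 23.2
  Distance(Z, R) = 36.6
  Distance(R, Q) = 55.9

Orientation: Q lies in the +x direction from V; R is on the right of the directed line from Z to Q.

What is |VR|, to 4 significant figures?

15.84

V is at the origin; VQ is horizontal with |VQ| = 50.5 and Q in +x, so Q = (50.5, 0). VZ runs at 119.8° with |VZ| = 23.2, so Z = (-11.53, 20.13). R is determined by |ZR| = 36.6 and |RQ| = 55.9 together: it lies at the intersection of circle(Z, 36.6) and circle(Q, 55.9). With |ZQ| = 65.22, the foot of the radical line on ZQ is 18.92 from Z and the perpendicular offset is √(36.6² − 18.92²) = 31.33. Taking the right-of-ZQ solution: R = (-3.206, -15.51).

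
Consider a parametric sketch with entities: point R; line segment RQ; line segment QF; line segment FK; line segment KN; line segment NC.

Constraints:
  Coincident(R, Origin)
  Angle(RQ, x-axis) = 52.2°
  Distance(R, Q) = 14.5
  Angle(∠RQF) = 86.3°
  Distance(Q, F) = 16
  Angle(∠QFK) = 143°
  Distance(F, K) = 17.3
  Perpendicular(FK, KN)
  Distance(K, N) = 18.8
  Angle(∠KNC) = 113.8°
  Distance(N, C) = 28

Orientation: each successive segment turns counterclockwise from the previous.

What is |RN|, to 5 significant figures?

20.703

R is at the origin; RQ runs at 52.2° with length 14.5, so Q = (8.8872, 11.457). ∠RQF = 86.3° gives QF at 145.90° from the x-axis; with |QF| = 16.0, F = (-4.3618, 20.427). ∠QFK = 143.0° gives FK at -177.10° from the x-axis; with |FK| = 17.3, K = (-21.640, 19.552). FK is perpendicular to KN, so KN runs at -87.100°; with |KN| = 18.8, N = (-20.689, 0.77629). Then |RN| = |N − R| = 20.703.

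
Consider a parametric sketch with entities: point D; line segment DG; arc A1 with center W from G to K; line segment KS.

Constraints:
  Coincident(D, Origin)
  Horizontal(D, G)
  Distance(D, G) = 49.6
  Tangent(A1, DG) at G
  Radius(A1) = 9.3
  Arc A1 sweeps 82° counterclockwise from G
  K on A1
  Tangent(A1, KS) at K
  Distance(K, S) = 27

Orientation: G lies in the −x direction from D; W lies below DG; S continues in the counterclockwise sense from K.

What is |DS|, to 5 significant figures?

71.566

D is at the origin; DG is horizontal with |DG| = 49.6 and G on the −x side, so G = (-49.600, 0.0000). A1 meets DG tangentially, so WG is at right angles to DG, so W = G + (0, -9.3) = (-49.600, -9.3000). On A1, G sits at bearing 90° from W; an 82° counterclockwise sweep puts K at bearing 172°, so K = W + 9.3·(cos 172°, sin 172°) = (-58.809, -8.0057). Since A1 is tangent to KS there, WK ⟂ KS, so KS runs along (−sin 172°, cos 172°); with |KS| = 27.0, S = (-62.567, -34.743). Then |DS| = |S − D| = 71.566.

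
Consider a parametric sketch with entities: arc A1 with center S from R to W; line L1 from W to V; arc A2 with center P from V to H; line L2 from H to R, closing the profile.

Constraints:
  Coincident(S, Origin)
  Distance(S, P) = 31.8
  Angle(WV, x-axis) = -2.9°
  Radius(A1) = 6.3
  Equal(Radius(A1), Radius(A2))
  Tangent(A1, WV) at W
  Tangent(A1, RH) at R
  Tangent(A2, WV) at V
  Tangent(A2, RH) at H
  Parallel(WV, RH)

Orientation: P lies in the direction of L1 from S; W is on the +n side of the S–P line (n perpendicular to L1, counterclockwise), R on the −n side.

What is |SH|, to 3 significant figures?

32.4

The slot axis is L1's direction at -2.9°, so u = (cos -2.9°, sin -2.9°) = (0.999, -0.0506) and n = (−sin -2.9°, cos -2.9°) = (0.0506, 0.999). S is at the origin and P lies 31.8 along u from S, so P = 31.8·u = (31.8, -1.61). Tangency of A1 to both parallel lines with radius 6.3 puts W and R at S ± 6.3·n: W = (0.319, 6.29), R = (-0.319, -6.29). Equal radii place V and H the same way about P: V = P + 6.3·n = (32.1, 4.68), H = P − 6.3·n = (31.4, -7.90). Then |SH| = |H − S| = 32.4.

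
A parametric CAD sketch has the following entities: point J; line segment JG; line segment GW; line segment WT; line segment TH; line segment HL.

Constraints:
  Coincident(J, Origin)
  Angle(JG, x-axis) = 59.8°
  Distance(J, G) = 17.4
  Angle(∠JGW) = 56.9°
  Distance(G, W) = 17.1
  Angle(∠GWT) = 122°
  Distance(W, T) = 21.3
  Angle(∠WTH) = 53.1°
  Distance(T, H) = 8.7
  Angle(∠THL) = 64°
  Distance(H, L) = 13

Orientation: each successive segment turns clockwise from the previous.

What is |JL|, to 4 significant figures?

18.87

J is at the origin; JG runs at 59.8° with length 17.4, so G = (8.753, 15.04). ∠JGW = 56.9° gives GW at -63.30° from the x-axis; with |GW| = 17.1, W = (16.44, -0.2383). ∠GWT = 122.0° gives WT at -121.3° from the x-axis; with |WT| = 21.3, T = (5.370, -18.44). ∠WTH = 53.1° gives TH at 111.8° from the x-axis; with |TH| = 8.7, H = (2.139, -10.36). ∠THL = 64.0° gives HL at -4.200° from the x-axis; with |HL| = 13.0, L = (15.10, -11.31). Then |JL| = |L − J| = 18.87.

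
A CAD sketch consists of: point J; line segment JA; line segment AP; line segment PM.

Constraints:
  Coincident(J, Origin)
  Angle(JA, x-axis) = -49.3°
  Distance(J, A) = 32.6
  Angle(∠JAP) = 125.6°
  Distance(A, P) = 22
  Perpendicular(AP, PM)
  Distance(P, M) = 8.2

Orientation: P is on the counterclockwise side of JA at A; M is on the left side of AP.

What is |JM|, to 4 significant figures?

44.88

∠JAP = 125.6°, so AP runs at -49.3° + (180° − 125.6°) = 5.100° from the x-axis; with |AP| = 22.0, P = A + 22.0·(cos 5.100°, sin 5.100°) = (43.17, -22.76). AP is perpendicular to PM; with |PM| = 8.2 on the left of AP, M = P + 8.2·(-0.08889, 0.9960) = (42.44, -14.59). Then |JM| = |M − J| = 44.88.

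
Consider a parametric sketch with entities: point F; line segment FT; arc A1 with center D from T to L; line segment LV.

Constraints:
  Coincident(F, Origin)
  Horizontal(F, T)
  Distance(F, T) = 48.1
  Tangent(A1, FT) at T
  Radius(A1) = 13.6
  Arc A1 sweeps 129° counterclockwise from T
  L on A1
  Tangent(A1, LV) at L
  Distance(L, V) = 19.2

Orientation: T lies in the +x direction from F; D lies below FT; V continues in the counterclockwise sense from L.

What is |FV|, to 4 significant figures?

61.94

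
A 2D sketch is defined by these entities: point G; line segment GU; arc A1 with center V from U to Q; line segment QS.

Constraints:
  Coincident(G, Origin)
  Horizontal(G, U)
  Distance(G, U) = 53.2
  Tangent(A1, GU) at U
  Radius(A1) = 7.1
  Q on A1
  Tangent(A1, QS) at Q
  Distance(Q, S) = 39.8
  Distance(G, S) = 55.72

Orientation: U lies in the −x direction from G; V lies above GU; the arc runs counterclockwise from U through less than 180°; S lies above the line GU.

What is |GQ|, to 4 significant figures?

46.67

Checks: |VQ| = 7.100 ✓; ∠(VQ, QS) = 90.00° ✓; |QS| = 39.80 ✓; |GS| = 55.72 ✓.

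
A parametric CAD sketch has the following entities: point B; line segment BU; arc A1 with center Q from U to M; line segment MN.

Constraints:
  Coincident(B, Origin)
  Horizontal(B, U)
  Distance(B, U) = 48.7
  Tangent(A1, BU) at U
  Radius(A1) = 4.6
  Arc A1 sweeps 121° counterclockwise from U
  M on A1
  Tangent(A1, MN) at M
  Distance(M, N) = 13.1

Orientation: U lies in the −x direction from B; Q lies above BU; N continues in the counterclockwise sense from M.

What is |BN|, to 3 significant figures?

54.6

On A1, U sits at bearing -90° from Q; a 121° counterclockwise sweep puts M at bearing 31°, so M = Q + 4.6·(cos 31°, sin 31°) = (-44.8, 6.97). Tangency of A1 to MN means the radius QM is perpendicular to MN, so MN runs along (−sin 31°, cos 31°); with |MN| = 13.1, N = (-51.5, 18.2). Then |BN| = |N − B| = 54.6.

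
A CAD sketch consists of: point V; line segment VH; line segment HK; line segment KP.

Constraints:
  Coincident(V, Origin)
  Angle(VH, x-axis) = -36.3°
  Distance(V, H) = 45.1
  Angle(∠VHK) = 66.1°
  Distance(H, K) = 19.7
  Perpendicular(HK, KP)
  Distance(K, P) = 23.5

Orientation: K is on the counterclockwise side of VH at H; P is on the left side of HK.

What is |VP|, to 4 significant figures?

17.79

V is at the origin; VH runs at -36.3° with length 45.1, so H = 45.1·(cos -36.3°, sin -36.3°) = (36.35, -26.70). ∠VHK = 66.1°, so HK runs at -36.3° + (180° − 66.1°) = 77.60° from the x-axis; with |HK| = 19.7, K = H + 19.7·(cos 77.60°, sin 77.60°) = (40.58, -7.459). The perpendicularity gives KP at right angles to HK; with |KP| = 23.5 on the left of HK, P = K + 23.5·(-0.9767, 0.2147) = (17.63, -2.413). Then |VP| = |P − V| = 17.79.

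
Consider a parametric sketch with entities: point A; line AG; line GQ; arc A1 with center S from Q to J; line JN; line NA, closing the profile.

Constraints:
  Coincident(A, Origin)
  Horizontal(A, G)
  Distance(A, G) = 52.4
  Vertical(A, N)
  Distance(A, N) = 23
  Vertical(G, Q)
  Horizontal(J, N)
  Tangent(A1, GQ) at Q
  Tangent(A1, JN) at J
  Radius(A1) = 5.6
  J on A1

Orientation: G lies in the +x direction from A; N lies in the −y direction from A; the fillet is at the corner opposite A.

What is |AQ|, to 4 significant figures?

55.21

A is at the origin; AG is horizontal with |AG| = 52.4 and G on the +x side, so G = (52.40, 0.000). A and N share the same x with |AN| = 23.0 and N on the −y side, so N = (0.000, -23.00). The virtual corner opposite A is at (52.40, -23.00). Since A1 is tangent to GQ there, SQ ⟂ GQ and the tangent condition forces SJ to be normal to JN, with radius 5.6, so the center S sits 5.6 in from both sides at S = (46.80, -17.40). That places the tangent points at Q = (52.40, -17.40) on GQ and J = (46.80, -23.00) on JN. Then |AQ| = |Q − A| = 55.21.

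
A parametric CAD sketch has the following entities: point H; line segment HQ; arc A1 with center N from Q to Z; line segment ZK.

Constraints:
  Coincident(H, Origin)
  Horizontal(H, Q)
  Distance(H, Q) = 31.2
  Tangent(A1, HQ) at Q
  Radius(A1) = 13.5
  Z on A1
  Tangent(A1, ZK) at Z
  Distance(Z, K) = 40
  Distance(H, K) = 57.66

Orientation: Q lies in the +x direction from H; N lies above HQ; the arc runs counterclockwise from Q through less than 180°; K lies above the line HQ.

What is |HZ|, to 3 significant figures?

47.3

Checks: |NZ| = 13.50 ✓; ∠(NZ, ZK) = 90.00° ✓; |ZK| = 40.00 ✓; |HK| = 57.66 ✓.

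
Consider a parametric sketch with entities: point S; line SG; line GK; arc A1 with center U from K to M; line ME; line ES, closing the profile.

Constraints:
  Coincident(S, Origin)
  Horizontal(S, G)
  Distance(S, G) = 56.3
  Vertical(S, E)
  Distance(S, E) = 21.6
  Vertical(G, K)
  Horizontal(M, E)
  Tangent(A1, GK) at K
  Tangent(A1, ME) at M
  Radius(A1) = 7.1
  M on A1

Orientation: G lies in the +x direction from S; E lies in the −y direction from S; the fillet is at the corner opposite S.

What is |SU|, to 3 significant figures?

51.3

S is at the origin; SG is horizontal with |SG| = 56.3 and G on the +x side, so G = (56.3, 0.00). SE is vertical with |SE| = 21.6 and E on the −y side, so E = (0.00, -21.6). The virtual corner opposite S is at (56.3, -21.6). Tangency of A1 to GK means the radius UK is perpendicular to GK and since A1 is tangent to ME there, UM ⟂ ME, with radius 7.1, so the center U sits 7.1 in from both sides at U = (49.2, -14.5). Then |SU| = |U − S| = 51.3.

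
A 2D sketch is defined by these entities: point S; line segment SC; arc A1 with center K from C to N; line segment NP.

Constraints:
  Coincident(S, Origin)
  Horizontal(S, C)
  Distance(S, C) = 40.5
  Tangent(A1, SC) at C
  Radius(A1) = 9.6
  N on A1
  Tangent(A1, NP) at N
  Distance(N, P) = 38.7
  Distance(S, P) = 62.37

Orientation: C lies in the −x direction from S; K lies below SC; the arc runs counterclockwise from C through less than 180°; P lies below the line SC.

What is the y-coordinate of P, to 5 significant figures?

-49.399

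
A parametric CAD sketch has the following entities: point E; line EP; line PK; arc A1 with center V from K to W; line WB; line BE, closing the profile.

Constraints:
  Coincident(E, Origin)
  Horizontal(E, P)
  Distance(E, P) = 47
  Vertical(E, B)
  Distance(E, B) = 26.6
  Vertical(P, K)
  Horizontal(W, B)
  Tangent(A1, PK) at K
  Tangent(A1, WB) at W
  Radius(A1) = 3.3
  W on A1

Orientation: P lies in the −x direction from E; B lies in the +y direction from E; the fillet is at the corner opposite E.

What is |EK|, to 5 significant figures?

52.458

The virtual corner opposite E is at (-47.000, 26.600). Tangency of A1 to PK means the radius VK is perpendicular to PK and tangency of A1 to WB means the radius VW is perpendicular to WB, with radius 3.3, so the center V sits 3.3 in from both sides at V = (-43.700, 23.300). That places the tangent points at K = (-47.000, 23.300) on PK and W = (-43.700, 26.600) on WB. Then |EK| = |K − E| = 52.458.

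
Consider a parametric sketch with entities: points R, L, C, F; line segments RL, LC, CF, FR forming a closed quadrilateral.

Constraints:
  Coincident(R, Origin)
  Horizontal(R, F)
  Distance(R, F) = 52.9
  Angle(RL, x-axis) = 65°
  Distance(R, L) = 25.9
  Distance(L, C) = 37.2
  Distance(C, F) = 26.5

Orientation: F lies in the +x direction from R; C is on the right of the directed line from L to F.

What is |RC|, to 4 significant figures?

29.72

Checks: R = (0.00, 0.00) ✓; |LC| = 37.20 ✓; |CF| = 26.50 ✓.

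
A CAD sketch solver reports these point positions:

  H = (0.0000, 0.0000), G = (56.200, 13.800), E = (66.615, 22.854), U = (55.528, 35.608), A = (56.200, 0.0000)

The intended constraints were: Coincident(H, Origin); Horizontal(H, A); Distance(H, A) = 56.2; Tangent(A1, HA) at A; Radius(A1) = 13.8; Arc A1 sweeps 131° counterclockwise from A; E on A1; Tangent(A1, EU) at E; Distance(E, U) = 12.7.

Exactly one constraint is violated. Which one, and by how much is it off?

Distance(E, U) = 12.7 — off by 4.20.

H = (0.00, 0.00) ✓; H.y = 0.00, A.y = 0.00 ✓; |HA| = 56.20 ✓; ∠(GA, AH) = 90.00° ✓; |GA| = 13.80 ✓; bearing(G→E) − bearing(G→A) = 131.0° ✓; |GE| = 13.80 ✓; ∠(GE, EU) = 90.00° ✓; |EU| = 16.90 ✗.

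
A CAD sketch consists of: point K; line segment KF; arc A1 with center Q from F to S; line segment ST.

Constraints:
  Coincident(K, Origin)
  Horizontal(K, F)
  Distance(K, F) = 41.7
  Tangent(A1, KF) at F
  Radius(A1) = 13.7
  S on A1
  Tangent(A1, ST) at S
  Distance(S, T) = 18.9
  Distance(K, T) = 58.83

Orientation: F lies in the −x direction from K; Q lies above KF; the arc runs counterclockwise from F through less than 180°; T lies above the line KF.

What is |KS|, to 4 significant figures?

40.03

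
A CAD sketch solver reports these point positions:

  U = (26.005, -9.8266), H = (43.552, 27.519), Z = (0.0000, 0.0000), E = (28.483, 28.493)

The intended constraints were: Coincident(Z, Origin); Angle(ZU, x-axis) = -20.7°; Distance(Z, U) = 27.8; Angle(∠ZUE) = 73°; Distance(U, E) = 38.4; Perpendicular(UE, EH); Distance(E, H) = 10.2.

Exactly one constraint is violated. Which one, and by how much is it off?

Distance(E, H) = 10.2 — off by 4.90.

Z = (0.00, 0.00) ✓; ZU at -20.70° ✓; |ZU| = 27.80 ✓; ∠ZUE = 73.00° ✓; |UE| = 38.40 ✓; ∠(UE, EH) = 90.00° ✓; |EH| = 15.10 ✗.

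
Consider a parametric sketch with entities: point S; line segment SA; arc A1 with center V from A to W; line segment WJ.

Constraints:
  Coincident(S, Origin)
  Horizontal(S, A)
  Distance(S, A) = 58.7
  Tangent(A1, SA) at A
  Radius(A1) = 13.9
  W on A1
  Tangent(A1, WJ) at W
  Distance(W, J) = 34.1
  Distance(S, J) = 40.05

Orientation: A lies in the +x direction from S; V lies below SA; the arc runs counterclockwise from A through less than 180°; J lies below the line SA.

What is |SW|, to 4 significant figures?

48.43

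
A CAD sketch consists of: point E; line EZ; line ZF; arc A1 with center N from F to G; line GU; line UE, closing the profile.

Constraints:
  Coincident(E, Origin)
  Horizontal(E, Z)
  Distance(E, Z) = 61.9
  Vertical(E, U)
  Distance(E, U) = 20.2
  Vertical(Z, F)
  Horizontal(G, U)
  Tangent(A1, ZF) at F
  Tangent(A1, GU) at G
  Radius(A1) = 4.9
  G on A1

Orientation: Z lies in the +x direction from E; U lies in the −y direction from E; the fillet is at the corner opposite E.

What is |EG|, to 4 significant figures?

60.47

The virtual corner opposite E is at (61.90, -20.20). Tangency of A1 to ZF means the radius NF is perpendicular to ZF and since A1 is tangent to GU there, NG ⟂ GU, with radius 4.9, so the center N sits 4.9 in from both sides at N = (57.00, -15.30). That places the tangent points at F = (61.90, -15.30) on ZF and G = (57.00, -20.20) on GU. Then |EG| = |G − E| = 60.47.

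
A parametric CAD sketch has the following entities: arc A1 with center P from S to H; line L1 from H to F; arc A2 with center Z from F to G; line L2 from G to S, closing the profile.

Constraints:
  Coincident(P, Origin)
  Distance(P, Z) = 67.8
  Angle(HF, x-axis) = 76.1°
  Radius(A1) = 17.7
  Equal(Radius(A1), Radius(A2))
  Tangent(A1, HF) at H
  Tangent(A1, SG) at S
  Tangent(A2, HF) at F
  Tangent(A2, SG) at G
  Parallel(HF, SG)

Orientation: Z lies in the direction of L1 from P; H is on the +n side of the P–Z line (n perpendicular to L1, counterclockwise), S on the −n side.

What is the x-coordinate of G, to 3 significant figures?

33.5

Tangency of A1 to both parallel lines with radius 17.7 puts H and S at P ± 17.7·n: H = (-17.2, 4.25), S = (17.2, -4.25). Equal radii place F and G the same way about Z: F = Z + 17.7·n = (-0.894, 70.1), G = Z − 17.7·n = (33.5, 61.6). So G.x = 33.5.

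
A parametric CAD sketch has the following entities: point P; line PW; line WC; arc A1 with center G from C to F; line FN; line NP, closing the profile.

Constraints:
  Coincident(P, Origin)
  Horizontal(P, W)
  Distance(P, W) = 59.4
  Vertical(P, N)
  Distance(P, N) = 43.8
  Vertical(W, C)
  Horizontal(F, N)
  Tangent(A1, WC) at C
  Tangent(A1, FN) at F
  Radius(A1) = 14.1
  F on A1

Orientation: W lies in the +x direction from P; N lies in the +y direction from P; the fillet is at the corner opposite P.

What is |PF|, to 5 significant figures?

63.012

P is at the origin; PW is horizontal with |PW| = 59.4 and W on the +x side, so W = (59.400, 0.0000). P and N share the same x with |PN| = 43.8 and N on the +y side, so N = (0.0000, 43.800). The virtual corner opposite P is at (59.400, 43.800). The tangent condition forces GC to be normal to WC and since A1 is tangent to FN there, GF ⟂ FN, with radius 14.1, so the center G sits 14.1 in from both sides at G = (45.300, 29.700). That places the tangent points at C = (59.400, 29.700) on WC and F = (45.300, 43.800) on FN. Then |PF| = |F − P| = 63.012.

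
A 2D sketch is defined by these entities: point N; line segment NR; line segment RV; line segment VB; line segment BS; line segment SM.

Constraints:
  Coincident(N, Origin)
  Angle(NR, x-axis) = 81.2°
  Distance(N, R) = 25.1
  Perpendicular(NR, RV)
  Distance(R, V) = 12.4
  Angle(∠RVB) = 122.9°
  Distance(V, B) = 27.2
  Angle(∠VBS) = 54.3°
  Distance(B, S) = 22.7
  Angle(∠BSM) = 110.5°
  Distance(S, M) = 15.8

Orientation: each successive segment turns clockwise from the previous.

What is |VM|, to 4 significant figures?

14.35

N is at the origin; NR runs at 81.2° with length 25.1, so R = (3.840, 24.80). The perpendicularity gives RV at right angles to NR, so RV runs at -8.800°; with |RV| = 12.4, V = (16.09, 22.91). ∠RVB = 122.9° gives VB at -65.90° from the x-axis; with |VB| = 27.2, B = (27.20, -1.922). ∠VBS = 54.3° gives BS at 168.4° from the x-axis; with |BS| = 22.7, S = (4.964, 2.643). ∠BSM = 110.5° gives SM at 98.90° from the x-axis; with |SM| = 15.8, M = (2.520, 18.25). Then |VM| = |M − V| = 14.35.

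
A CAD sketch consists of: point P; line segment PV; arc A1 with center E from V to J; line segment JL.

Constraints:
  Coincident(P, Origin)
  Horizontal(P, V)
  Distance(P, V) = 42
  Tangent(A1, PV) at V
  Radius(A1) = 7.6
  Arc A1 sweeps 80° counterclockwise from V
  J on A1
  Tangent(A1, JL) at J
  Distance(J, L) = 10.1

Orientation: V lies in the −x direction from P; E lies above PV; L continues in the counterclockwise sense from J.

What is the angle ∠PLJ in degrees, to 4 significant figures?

73.65°

P is at the origin; P and V share the same y with |PV| = 42.0 and V on the −x side, so V = (-42.00, 0.000). Since A1 is tangent to PV there, EV ⟂ PV, so E = V + (0, 7.6) = (-42.00, 7.600). On A1, V sits at bearing -90° from E; an 80° counterclockwise sweep puts J at bearing -10°, so J = E + 7.6·(cos -10°, sin -10°) = (-34.52, 6.280). Tangency of A1 to JL means the radius EJ is perpendicular to JL, so JL runs along (−sin -10°, cos -10°); with |JL| = 10.1, L = (-32.76, 16.23). Then cos ∠PLJ = LP·LJ / (|LP||LJ|), giving 73.65°.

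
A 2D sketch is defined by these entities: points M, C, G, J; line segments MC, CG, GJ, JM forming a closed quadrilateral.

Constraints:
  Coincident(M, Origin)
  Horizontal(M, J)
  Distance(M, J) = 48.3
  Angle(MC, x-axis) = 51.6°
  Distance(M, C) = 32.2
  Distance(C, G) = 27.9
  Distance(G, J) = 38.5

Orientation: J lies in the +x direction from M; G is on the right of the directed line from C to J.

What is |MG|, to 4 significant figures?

9.835

M is at the origin; M and J share the same y with |MJ| = 48.3 and J in +x, so J = (48.3, 0). MC runs at 51.6° with |MC| = 32.2, so C = (20.00, 25.23). G is determined by |CG| = 27.9 and |GJ| = 38.5 together: it lies at the intersection of circle(C, 27.9) and circle(J, 38.5). With |CJ| = 37.92, the foot of the radical line on CJ is 9.677 from C and the perpendicular offset is √(27.9² − 9.677²) = 26.17. Taking the right-of-CJ solution: G = (9.807, -0.7361).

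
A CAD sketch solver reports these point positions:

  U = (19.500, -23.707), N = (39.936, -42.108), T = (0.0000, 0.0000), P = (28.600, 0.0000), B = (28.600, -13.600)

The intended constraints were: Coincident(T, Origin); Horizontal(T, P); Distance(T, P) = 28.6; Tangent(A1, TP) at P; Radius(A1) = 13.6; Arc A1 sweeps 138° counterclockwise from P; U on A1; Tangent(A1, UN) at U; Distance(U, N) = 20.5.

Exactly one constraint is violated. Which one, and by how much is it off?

Distance(U, N) = 20.5 — off by 7.00.

T = (0.00, 0.00) ✓; T.y = 0.00, P.y = 0.00 ✓; |TP| = 28.60 ✓; ∠(BP, PT) = 90.00° ✓; |BP| = 13.60 ✓; bearing(B→U) − bearing(B→P) = 138.0° ✓; |BU| = 13.60 ✓; ∠(BU, UN) = 90.00° ✓; |UN| = 27.50 ✗.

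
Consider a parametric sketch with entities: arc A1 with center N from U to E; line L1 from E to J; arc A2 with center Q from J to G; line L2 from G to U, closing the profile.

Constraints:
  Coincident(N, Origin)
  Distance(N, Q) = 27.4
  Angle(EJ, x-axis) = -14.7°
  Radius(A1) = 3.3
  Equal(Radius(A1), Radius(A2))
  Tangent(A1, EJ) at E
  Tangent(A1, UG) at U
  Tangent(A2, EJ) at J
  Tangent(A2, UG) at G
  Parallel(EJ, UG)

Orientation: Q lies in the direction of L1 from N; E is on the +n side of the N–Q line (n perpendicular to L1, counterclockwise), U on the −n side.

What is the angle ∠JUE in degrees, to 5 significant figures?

76.457°

The slot axis is L1's direction at -14.7°, so u = (cos -14.7°, sin -14.7°) = (0.96727, -0.25376) and n = (−sin -14.7°, cos -14.7°) = (0.25376, 0.96727). N is at the origin and Q lies 27.4 along u from N, so Q = 27.4·u = (26.503, -6.9530). Tangency of A1 to both parallel lines with radius 3.3 puts E and U at N ± 3.3·n: E = (0.83740, 3.1920), U = (-0.83740, -3.1920). Equal radii place J and G the same way about Q: J = Q + 3.3·n = (27.341, -3.7610), G = Q − 3.3·n = (25.666, -10.145). Then cos ∠JUE = UJ·UE / (|UJ||UE|), giving 76.457°.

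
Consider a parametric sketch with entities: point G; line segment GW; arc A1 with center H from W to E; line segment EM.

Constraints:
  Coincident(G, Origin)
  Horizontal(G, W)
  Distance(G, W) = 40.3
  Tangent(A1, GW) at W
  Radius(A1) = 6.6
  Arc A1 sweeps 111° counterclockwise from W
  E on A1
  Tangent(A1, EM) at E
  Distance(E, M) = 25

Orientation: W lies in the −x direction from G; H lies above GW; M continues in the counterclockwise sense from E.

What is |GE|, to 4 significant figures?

35.30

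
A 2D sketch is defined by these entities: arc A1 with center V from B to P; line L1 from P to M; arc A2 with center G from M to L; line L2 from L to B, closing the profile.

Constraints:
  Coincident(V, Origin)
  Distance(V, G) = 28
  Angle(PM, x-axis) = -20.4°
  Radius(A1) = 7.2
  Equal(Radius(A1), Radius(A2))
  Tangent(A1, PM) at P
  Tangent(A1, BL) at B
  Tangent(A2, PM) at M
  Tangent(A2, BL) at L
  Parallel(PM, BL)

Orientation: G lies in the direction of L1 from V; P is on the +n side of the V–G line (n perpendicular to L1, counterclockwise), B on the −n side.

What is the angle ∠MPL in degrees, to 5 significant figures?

27.216°

The slot axis is L1's direction at -20.4°, so u = (cos -20.4°, sin -20.4°) = (0.93728, -0.34857) and n = (−sin -20.4°, cos -20.4°) = (0.34857, 0.93728). V is at the origin and G lies 28.0 along u from V, so G = 28.0·u = (26.244, -9.7600). Tangency of A1 to both parallel lines with radius 7.2 puts P and B at V ± 7.2·n: P = (2.5097, 6.7484), B = (-2.5097, -6.7484). Equal radii place M and L the same way about G: M = G + 7.2·n = (28.754, -3.0116), L = G − 7.2·n = (23.734, -16.508). Then cos ∠MPL = PM·PL / (|PM||PL|), giving 27.216°.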